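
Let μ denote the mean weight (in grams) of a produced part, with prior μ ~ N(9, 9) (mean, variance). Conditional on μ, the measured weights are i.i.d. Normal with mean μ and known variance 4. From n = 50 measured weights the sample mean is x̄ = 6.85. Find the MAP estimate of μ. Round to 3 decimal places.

μ̂_MAP = 6.869

n = 50, x̄ = 6.85.
For a Normal prior and Normal likelihood with known variance, the posterior is Normal; its mode equals its mean, the precision-weighted average.
Prior precision 1/σ₀² = 1/9; data precision n/σ² = 50/4 = 12.5.
μ̂ = ((1/9)·9 + 12.5·6.85) / (1/9 + 12.5) = 86.625/(227/18) = 6237/908 ≈ 6.869.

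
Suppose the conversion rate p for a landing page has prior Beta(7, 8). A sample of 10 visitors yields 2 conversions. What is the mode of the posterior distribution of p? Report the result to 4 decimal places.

Prior: Beta(7, 8).
Data: 2 successes in 10 trials. The binomial likelihood contributes p^2(1−p)^8, so the posterior is Beta(7+2, 8+8) = Beta(9, 16).
For Beta(a, b) with a, b > 1 the mode is (a−1)/(a+b−2) = 8/23 ≈ 0.3478.

p̂_MAP = 0.3478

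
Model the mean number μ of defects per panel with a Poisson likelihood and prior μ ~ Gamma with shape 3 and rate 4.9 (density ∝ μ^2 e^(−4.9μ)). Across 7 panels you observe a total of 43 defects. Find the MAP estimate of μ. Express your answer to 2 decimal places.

μ̂_MAP = 3.78

Σxᵢ = 43, n = 7.
Posterior ∝ μ^2e^(−4.9μ) · μ^43e^(−7μ) = μ^45e^(−11.9μ), i.e. Gamma(shape=46, rate=11.9).
The mode of a Gamma(a, b) with a ≥ 1 (shape–rate) is (a−1)/b = 45/11.9 ≈ 3.78.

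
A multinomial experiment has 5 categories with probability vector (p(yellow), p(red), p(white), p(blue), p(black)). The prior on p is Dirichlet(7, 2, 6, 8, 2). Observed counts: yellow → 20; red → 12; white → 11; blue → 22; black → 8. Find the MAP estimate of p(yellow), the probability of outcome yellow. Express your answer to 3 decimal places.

MAP estimate of p(yellow) = 0.280

The posterior is Dirichlet(αᵢ + nᵢ) = Dirichlet(27, 14, 17, 30, 10).
For a Dirichlet(a₁,…,a_K) with all aᵢ > 1, the mode has j-th component (aⱼ − 1)/(Σaᵢ − K).
Here Σaᵢ = 98 and K = 5, so p(yellow) = (27 − 1)/(98 − 5) = 26/93 ≈ 0.280.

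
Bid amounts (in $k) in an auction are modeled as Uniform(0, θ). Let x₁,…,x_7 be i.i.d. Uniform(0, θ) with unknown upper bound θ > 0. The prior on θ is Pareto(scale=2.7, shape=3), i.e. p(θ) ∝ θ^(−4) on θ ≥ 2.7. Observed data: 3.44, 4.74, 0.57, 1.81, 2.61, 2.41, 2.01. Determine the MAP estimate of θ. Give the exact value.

The Uniform(0, θ) likelihood is θ^(−n) for θ ≥ max(xᵢ), zero otherwise. Here max(xᵢ) = 4.74.
Posterior ∝ θ^(−4) · θ^(−7) = θ^(−11) on θ ≥ max(2.7, 4.74) = 4.74.
This density is strictly decreasing in θ, so the posterior mode lies at the lower boundary of the support.

θ̂_MAP = 4.74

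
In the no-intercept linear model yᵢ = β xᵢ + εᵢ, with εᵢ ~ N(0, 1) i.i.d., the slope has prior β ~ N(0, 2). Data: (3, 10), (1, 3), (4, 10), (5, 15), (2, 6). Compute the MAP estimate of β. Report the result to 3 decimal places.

β̂_MAP = 2.883

log p(β | y) = −Σ(yᵢ − βxᵢ)²/(2·1) − β²/(2·2) + const.
Setting the derivative to zero: Σxᵢ(yᵢ − βxᵢ)/1 − β/2 = 0, so β = Σxᵢyᵢ / (Σxᵢ² + σ²/τ²).
Σxᵢyᵢ = 3·10 + 1·3 + 4·10 + 5·15 + 2·6 = 160; Σxᵢ² = 55; σ²/τ² = 0.5.
β̂_MAP = 160 / (55 + 0.5) = 160/55.5 ≈ 2.883.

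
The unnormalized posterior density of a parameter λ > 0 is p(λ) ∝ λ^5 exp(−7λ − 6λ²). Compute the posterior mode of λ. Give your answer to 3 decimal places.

ℓ'(λ) = 5/λ − 7 − 12λ. Setting this to zero and multiplying by λ: 12λ² + 7λ − 5 = 0.
λ = (−7 + √(7² + 4·12·5)) / (2·12) = (−7 + √289) / 24 = (−7 + 17)/24 = 5/12.
ℓ''(λ) = −5/λ² − 12 < 0, confirming a maximum.

λ̂_MAP = 0.417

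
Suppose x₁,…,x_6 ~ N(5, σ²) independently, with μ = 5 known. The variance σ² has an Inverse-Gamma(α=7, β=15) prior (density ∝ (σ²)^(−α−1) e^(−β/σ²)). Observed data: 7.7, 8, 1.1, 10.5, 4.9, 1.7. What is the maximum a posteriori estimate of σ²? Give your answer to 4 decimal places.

Sum of squared deviations about the known mean: SS = (7.7−5)² + (8−5)² + (1.1−5)² + (10.5−5)² + (4.9−5)² + (1.7−5)² = 72.65.
The Normal likelihood contributes (σ²)^(−n/2) exp(−SS/(2σ²)), so the posterior is Inverse-Gamma(α + n/2, β + SS/2) = Inverse-Gamma(10, 51.325).
The mode of Inverse-Gamma(a, b) is b/(a+1) = 51.325/11 ≈ 4.6659.

σ̂²_MAP = 4.6659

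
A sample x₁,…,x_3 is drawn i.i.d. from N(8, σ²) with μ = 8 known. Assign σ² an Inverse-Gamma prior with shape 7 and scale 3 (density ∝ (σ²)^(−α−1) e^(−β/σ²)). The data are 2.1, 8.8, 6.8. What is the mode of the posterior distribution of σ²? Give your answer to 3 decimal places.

Sum of squared deviations about the known mean: SS = (2.1−8)² + (8.8−8)² + (6.8−8)² = 36.89.
The Normal likelihood contributes (σ²)^(−n/2) exp(−SS/(2σ²)), so the posterior is Inverse-Gamma(α + n/2, β + SS/2) = Inverse-Gamma(8.5, 21.445).
The mode of Inverse-Gamma(a, b) is b/(a+1) = 21.445/9.5 ≈ 2.257.

σ̂²_MAP = 2.257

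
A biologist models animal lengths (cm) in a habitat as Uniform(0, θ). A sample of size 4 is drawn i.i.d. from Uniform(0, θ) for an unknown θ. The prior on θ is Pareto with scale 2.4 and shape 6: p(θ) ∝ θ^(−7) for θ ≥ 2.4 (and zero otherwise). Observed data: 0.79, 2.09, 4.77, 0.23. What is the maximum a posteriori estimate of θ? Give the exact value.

The Uniform(0, θ) likelihood is θ^(−n) for θ ≥ max(xᵢ), zero otherwise. Here max(xᵢ) = 4.77.
Posterior ∝ θ^(−7) · θ^(−4) = θ^(−11) on θ ≥ max(2.4, 4.77) = 4.77.
This density is strictly decreasing in θ, so the posterior mode lies at the lower boundary of the support.

θ̂_MAP = 4.77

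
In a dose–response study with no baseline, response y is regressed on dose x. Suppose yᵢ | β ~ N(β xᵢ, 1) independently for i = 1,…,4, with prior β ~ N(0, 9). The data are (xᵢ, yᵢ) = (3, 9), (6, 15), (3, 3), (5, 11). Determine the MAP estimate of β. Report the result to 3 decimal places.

log p(β | y) = −Σ(yᵢ − βxᵢ)²/(2·1) − β²/(2·9) + const.
Setting the derivative to zero: Σxᵢ(yᵢ − βxᵢ)/1 − β/9 = 0, so β = Σxᵢyᵢ / (Σxᵢ² + σ²/τ²).
Σxᵢyᵢ = 3·9 + 6·15 + 3·3 + 5·11 = 181; Σxᵢ² = 79; σ²/τ² = 1/9.
β̂_MAP = 181 / (79 + 1/9) = 181/(712/9) = 1629/712 ≈ 2.288.

β̂_MAP = 2.288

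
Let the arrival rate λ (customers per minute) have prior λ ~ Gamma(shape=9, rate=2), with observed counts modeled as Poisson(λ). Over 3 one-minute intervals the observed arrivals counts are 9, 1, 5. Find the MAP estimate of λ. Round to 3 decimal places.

λ̂_MAP = 4.600

Σxᵢ = 9+1+5 = 15, with n = 3.
Posterior ∝ λ^8e^(−2λ) · λ^15e^(−3λ) = λ^23e^(−5λ), i.e. Gamma(shape=24, rate=5).
The mode of a Gamma(a, b) with a ≥ 1 (shape–rate) is (a−1)/b = 23/5 ≈ 4.600.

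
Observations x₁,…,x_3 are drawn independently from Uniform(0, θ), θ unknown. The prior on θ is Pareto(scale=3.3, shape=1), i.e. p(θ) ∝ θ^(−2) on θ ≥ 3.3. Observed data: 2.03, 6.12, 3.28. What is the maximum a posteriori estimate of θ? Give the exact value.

θ̂_MAP = 6.12

The Uniform(0, θ) likelihood is θ^(−n) for θ ≥ max(xᵢ), zero otherwise. Here max(xᵢ) = 6.12.
Posterior ∝ θ^(−2) · θ^(−3) = θ^(−5) on θ ≥ max(3.3, 6.12) = 6.12.
This density is strictly decreasing in θ, so the posterior mode lies at the lower boundary of the support.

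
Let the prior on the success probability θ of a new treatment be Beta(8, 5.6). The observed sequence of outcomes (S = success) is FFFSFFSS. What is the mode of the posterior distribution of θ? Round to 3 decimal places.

θ̂_MAP = 0.510

Prior: Beta(8, 5.6).
Data: 3 successes in 8 trials (from the sequence). The binomial likelihood contributes θ^3(1−θ)^5, so the posterior is Beta(8+3, 5.6+5) = Beta(11, 10.6).
For Beta(a, b) with a, b > 1 the mode is (a−1)/(a+b−2) = 10/19.6 ≈ 0.510.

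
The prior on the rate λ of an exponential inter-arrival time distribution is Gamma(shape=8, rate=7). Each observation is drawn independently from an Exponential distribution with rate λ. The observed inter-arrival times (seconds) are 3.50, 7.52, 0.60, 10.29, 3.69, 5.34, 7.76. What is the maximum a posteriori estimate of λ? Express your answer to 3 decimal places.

λ̂_MAP = 0.306

The Exponential(rate=λ) likelihood is ∝ λ^n e^(−λΣtᵢ). Here n = 7 and Σtᵢ = 3.50 + 7.52 + 0.60 + 10.29 + 3.69 + 5.34 + 7.76 = 38.70.
Posterior ∝ λ^7e^(−7λ) · λ^7e^(−38.70λ) = λ^14e^(−45.70λ), i.e. Gamma(15, 45.70).
Mode = (a−1)/b = 14/45.70 ≈ 0.306.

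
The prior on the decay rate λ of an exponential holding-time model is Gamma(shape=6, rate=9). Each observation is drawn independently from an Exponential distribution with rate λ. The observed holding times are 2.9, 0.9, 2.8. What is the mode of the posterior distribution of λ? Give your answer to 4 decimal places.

The Exponential(rate=λ) likelihood is ∝ λ^n e^(−λΣtᵢ). Here n = 3 and Σtᵢ = 2.9 + 0.9 + 2.8 = 6.6.
Posterior ∝ λ^5e^(−9λ) · λ^3e^(−6.6λ) = λ^8e^(−15.6λ), i.e. Gamma(9, 15.6).
Mode = (a−1)/b = 8/15.6 ≈ 0.5128.

λ̂_MAP = 0.5128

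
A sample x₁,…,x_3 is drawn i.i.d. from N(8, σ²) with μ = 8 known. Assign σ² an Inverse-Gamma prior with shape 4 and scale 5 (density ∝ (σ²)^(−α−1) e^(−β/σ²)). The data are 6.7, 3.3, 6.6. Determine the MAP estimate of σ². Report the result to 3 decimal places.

σ̂²_MAP = 2.749

Sum of squared deviations about the known mean: SS = (6.7−8)² + (3.3−8)² + (6.6−8)² = 25.74.
The Normal likelihood contributes (σ²)^(−n/2) exp(−SS/(2σ²)), so the posterior is Inverse-Gamma(α + n/2, β + SS/2) = Inverse-Gamma(5.5, 17.87).
The mode of Inverse-Gamma(a, b) is b/(a+1) = 17.87/6.5 ≈ 2.749.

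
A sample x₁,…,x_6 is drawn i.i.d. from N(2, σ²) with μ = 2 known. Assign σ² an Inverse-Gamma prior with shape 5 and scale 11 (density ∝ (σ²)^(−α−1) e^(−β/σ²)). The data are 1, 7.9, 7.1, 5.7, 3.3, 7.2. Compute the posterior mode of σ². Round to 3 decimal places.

Sum of squared deviations about the known mean: SS = (1−2)² + (7.9−2)² + (7.1−2)² + (5.7−2)² + (3.3−2)² + (7.2−2)² = 104.24.
The Normal likelihood contributes (σ²)^(−n/2) exp(−SS/(2σ²)), so the posterior is Inverse-Gamma(α + n/2, β + SS/2) = Inverse-Gamma(8, 63.12).
The mode of Inverse-Gamma(a, b) is b/(a+1) = 63.12/9 ≈ 7.013.

σ̂²_MAP = 7.013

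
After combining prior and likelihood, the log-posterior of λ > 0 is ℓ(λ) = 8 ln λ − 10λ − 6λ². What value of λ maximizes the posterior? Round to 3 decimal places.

ℓ'(λ) = 8/λ − 10 − 12λ. Setting this to zero and multiplying by λ: 12λ² + 10λ − 8 = 0.
λ = (−10 + √(10² + 4·12·8)) / (2·12) = (−10 + √484) / 24 = (−10 + 22)/24 = 1/2.
ℓ''(λ) = −8/λ² − 12 < 0, confirming a maximum.

λ̂_MAP = 0.500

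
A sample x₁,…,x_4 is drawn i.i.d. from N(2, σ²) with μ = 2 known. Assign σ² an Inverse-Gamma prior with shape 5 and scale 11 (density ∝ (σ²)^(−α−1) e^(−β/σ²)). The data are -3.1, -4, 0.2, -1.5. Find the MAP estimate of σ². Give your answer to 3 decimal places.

σ̂²_MAP = 6.219

Sum of squared deviations about the known mean: SS = (-3.1−2)² + (-4−2)² + (0.2−2)² + (-1.5−2)² = 77.5.
The Normal likelihood contributes (σ²)^(−n/2) exp(−SS/(2σ²)), so the posterior is Inverse-Gamma(α + n/2, β + SS/2) = Inverse-Gamma(7, 49.75).
The mode of Inverse-Gamma(a, b) is b/(a+1) = 49.75/8 ≈ 6.219.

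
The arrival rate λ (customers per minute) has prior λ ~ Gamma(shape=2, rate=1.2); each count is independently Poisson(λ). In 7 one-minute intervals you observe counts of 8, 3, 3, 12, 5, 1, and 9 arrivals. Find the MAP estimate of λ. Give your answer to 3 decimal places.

Σxᵢ = 8+3+3+12+5+1+9 = 41, with n = 7.
Posterior ∝ λe^(−1.2λ) · λ^41e^(−7λ) = λ^42e^(−8.2λ), i.e. Gamma(shape=43, rate=8.2).
The mode of a Gamma(a, b) with a ≥ 1 (shape–rate) is (a−1)/b = 42/8.2 ≈ 5.122.

λ̂_MAP = 5.122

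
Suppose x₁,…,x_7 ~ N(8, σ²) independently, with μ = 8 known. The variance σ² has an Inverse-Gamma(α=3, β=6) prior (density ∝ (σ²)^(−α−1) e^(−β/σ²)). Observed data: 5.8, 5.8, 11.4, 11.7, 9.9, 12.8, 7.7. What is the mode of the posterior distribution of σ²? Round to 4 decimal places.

σ̂²_MAP = 4.9113

Sum of squared deviations about the known mean: SS = (5.8−8)² + (5.8−8)² + (11.4−8)² + (11.7−8)² + (9.9−8)² + (12.8−8)² + (7.7−8)² = 61.67.
The Normal likelihood contributes (σ²)^(−n/2) exp(−SS/(2σ²)), so the posterior is Inverse-Gamma(α + n/2, β + SS/2) = Inverse-Gamma(6.5, 36.835).
The mode of Inverse-Gamma(a, b) is b/(a+1) = 36.835/7.5 ≈ 4.9113.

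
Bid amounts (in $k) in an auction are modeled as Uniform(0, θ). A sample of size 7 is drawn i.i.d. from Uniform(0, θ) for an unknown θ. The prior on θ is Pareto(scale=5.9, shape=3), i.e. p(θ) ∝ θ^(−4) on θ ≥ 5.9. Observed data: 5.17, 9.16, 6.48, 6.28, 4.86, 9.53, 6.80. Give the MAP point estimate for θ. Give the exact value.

The Uniform(0, θ) likelihood is θ^(−n) for θ ≥ max(xᵢ), zero otherwise. Here max(xᵢ) = 9.53.
Posterior ∝ θ^(−4) · θ^(−7) = θ^(−11) on θ ≥ max(5.9, 9.53) = 9.53.
This density is strictly decreasing in θ, so the posterior mode lies at the lower boundary of the support.

θ̂_MAP = 9.53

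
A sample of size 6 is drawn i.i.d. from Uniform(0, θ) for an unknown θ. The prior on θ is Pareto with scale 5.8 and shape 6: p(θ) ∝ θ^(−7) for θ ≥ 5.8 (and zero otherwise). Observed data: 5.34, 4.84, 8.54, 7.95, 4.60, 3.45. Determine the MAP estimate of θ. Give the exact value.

θ̂_MAP = 8.54

The Uniform(0, θ) likelihood is θ^(−n) for θ ≥ max(xᵢ), zero otherwise. Here max(xᵢ) = 8.54.
Posterior ∝ θ^(−7) · θ^(−6) = θ^(−13) on θ ≥ max(5.8, 8.54) = 8.54.
This density is strictly decreasing in θ, so the posterior mode lies at the lower boundary of the support.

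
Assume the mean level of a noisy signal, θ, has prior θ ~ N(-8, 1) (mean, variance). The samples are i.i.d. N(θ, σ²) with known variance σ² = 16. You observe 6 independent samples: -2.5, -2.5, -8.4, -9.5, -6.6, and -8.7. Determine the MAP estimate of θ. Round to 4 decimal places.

θ̂_MAP = -7.5545

n = 6; x̄ = ((-2.5) + (-2.5) + (-8.4) + (-9.5) + (-6.6) + (-8.7))/6 = -38.2/6 = -191/30 ≈ -6.3667.
For a Normal prior and Normal likelihood with known variance, the posterior is Normal; its mode equals its mean, the precision-weighted average.
Prior precision 1/σ₀² = 1/1 = 1; data precision n/σ² = 6/16 = 0.375.
θ̂ = (1·(-8) + 0.375·(-191/30)) / (1 + 0.375) = (-10.3875)/1.375 = -831/110 ≈ -7.5545.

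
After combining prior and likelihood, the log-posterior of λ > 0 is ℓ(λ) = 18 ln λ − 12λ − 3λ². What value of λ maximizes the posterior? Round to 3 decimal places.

ℓ'(λ) = 18/λ − 12 − 6λ. Setting this to zero and multiplying by λ: 6λ² + 12λ − 18 = 0.
λ = (−12 + √(12² + 4·6·18)) / (2·6) = (−12 + √576) / 12 = (−12 + 24)/12 = 1.
ℓ''(λ) = −18/λ² − 6 < 0, confirming a maximum.

λ̂_MAP = 1.000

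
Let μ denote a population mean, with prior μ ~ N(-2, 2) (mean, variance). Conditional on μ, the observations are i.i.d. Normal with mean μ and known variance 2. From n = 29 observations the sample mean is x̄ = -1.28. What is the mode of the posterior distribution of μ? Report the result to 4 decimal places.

n = 29, x̄ = -1.28.
For a Normal prior and Normal likelihood with known variance, the posterior is Normal; its mode equals its mean, the precision-weighted average.
Prior precision 1/σ₀² = 1/2 = 0.5; data precision n/σ² = 29/2 = 14.5.
μ̂ = (0.5·(-2) + 14.5·(-1.28)) / (0.5 + 14.5) = (-19.56)/15 = -1.3040.

μ̂_MAP = -1.3040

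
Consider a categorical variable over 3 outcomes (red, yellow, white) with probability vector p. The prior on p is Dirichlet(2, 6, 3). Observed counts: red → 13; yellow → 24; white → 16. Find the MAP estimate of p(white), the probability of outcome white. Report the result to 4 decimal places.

The posterior is Dirichlet(αᵢ + nᵢ) = Dirichlet(15, 30, 19).
For a Dirichlet(a₁,…,a_K) with all aᵢ > 1, the mode has j-th component (aⱼ − 1)/(Σaᵢ − K).
Here Σaᵢ = 64 and K = 3, so p(white) = (19 − 1)/(64 − 3) = 18/61 ≈ 0.2951.

MAP estimate of p(white) = 0.2951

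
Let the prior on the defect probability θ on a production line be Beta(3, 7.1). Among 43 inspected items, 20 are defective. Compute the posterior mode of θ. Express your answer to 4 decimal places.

θ̂_MAP = 0.4305

Prior: Beta(3, 7.1).
Data: 20 successes in 43 trials. The binomial likelihood contributes θ^20(1−θ)^23, so the posterior is Beta(3+20, 7.1+23) = Beta(23, 30.1).
For Beta(a, b) with a, b > 1 the mode is (a−1)/(a+b−2) = 22/51.1 ≈ 0.4305.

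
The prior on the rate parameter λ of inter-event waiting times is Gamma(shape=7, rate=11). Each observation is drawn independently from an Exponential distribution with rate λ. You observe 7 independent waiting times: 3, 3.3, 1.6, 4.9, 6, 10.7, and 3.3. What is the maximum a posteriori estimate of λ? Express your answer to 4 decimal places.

The Exponential(rate=λ) likelihood is ∝ λ^n e^(−λΣtᵢ). Here n = 7 and Σtᵢ = 3 + 3.3 + 1.6 + 4.9 + 6 + 10.7 + 3.3 = 32.8.
Posterior ∝ λ^6e^(−11λ) · λ^7e^(−32.8λ) = λ^13e^(−43.8λ), i.e. Gamma(14, 43.8).
Mode = (a−1)/b = 13/43.8 ≈ 0.2968.

λ̂_MAP = 0.2968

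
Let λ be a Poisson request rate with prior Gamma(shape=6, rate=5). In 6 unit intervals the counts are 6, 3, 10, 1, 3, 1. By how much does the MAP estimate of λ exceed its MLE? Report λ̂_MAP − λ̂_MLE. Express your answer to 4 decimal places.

Σxᵢ = 24. Posterior is Gamma(30, 11); MAP = (30−1)/11 = 29/11 ≈ 2.63636.
MLE = x̄ = 24/6 ≈ 4.00000.
Difference = 29/11 − 24/6 = -15/11 ≈ -1.3636.

MAP − MLE = -1.3636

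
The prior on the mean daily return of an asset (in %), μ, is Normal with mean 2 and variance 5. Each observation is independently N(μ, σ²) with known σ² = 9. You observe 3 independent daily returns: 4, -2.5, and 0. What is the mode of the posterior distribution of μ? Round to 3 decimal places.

μ̂_MAP = 1.063

n = 3; x̄ = (4 + (-2.5) + 0)/3 = 1.5/3 = 0.5.
For a Normal prior and Normal likelihood with known variance, the posterior is Normal; its mode equals its mean, the precision-weighted average.
Prior precision 1/σ₀² = 1/5 = 0.2; data precision n/σ² = 3/9 = 1/3.
μ̂ = (0.2·2 + (1/3)·0.5) / (0.2 + 1/3) = (17/30)/(8/15) = 1.0625 ≈ 1.063.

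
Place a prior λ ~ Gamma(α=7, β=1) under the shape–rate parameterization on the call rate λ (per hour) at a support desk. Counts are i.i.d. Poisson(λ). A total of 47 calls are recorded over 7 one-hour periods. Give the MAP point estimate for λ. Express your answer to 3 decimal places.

λ̂_MAP = 6.625

Σxᵢ = 47, n = 7.
Posterior ∝ λ^6e^(−1λ) · λ^47e^(−7λ) = λ^53e^(−8λ), i.e. Gamma(shape=54, rate=8).
The mode of a Gamma(a, b) with a ≥ 1 (shape–rate) is (a−1)/b = 53/8 ≈ 6.625.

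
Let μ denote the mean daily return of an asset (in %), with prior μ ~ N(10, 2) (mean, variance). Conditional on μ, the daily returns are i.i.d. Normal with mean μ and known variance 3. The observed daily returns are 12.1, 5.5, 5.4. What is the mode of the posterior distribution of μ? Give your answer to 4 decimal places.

n = 3; x̄ = (12.1 + 5.5 + 5.4)/3 = 23/3 = 23/3 ≈ 7.6667.
For a Normal prior and Normal likelihood with known variance, the posterior is Normal; its mode equals its mean, the precision-weighted average.
Prior precision 1/σ₀² = 1/2 = 0.5; data precision n/σ² = 3/3 = 1.
μ̂ = (0.5·10 + 1·(23/3)) / (0.5 + 1) = (38/3)/1.5 = 76/9 ≈ 8.4444.

μ̂_MAP = 8.4444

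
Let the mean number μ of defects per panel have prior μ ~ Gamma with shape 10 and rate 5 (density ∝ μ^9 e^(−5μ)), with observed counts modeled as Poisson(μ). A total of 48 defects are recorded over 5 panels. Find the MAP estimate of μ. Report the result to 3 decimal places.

μ̂_MAP = 5.700

Σxᵢ = 48, n = 5.
Posterior ∝ μ^9e^(−5μ) · μ^48e^(−5μ) = μ^57e^(−10μ), i.e. Gamma(shape=58, rate=10).
The mode of a Gamma(a, b) with a ≥ 1 (shape–rate) is (a−1)/b = 57/10 ≈ 5.700.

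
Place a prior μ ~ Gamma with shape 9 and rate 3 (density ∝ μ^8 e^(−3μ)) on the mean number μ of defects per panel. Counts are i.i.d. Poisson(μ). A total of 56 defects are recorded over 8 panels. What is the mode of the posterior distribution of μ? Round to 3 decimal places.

μ̂_MAP = 5.818

Σxᵢ = 56, n = 8.
Posterior ∝ μ^8e^(−3μ) · μ^56e^(−8μ) = μ^64e^(−11μ), i.e. Gamma(shape=65, rate=11).
The mode of a Gamma(a, b) with a ≥ 1 (shape–rate) is (a−1)/b = 64/11 ≈ 5.818.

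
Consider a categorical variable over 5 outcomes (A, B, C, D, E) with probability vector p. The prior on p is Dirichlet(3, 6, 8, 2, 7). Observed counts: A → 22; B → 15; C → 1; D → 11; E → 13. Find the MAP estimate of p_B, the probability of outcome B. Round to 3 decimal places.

MAP estimate of p_B = 0.241

The posterior is Dirichlet(αᵢ + nᵢ) = Dirichlet(25, 21, 9, 13, 20).
For a Dirichlet(a₁,…,a_K) with all aᵢ > 1, the mode has j-th component (aⱼ − 1)/(Σaᵢ − K).
Here Σaᵢ = 88 and K = 5, so p_B = (21 − 1)/(88 − 5) = 20/83 ≈ 0.241.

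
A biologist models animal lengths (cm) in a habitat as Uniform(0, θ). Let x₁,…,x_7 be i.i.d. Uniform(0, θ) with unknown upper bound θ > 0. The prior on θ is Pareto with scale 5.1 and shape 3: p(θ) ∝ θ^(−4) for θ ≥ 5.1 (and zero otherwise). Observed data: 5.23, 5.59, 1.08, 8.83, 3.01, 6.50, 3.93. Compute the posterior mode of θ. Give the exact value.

The Uniform(0, θ) likelihood is θ^(−n) for θ ≥ max(xᵢ), zero otherwise. Here max(xᵢ) = 8.83.
Posterior ∝ θ^(−4) · θ^(−7) = θ^(−11) on θ ≥ max(5.1, 8.83) = 8.83.
This density is strictly decreasing in θ, so the posterior mode lies at the lower boundary of the support.

θ̂_MAP = 8.83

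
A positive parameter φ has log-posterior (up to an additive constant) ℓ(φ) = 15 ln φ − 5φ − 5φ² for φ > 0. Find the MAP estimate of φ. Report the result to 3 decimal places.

φ̂_MAP = 1.000

ℓ'(φ) = 15/φ − 5 − 10φ. Setting this to zero and multiplying by φ: 10φ² + 5φ − 15 = 0.
φ = (−5 + √(5² + 4·10·15)) / (2·10) = (−5 + √625) / 20 = (−5 + 25)/20 = 1.
ℓ''(φ) = −15/φ² − 10 < 0, confirming a maximum.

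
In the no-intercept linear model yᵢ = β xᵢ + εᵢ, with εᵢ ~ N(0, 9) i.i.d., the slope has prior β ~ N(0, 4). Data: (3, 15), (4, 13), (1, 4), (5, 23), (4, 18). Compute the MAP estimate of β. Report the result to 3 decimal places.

β̂_MAP = 4.159

log p(β | y) = −Σ(yᵢ − βxᵢ)²/(2·9) − β²/(2·4) + const.
Setting the derivative to zero: Σxᵢ(yᵢ − βxᵢ)/9 − β/4 = 0, so β = Σxᵢyᵢ / (Σxᵢ² + σ²/τ²).
Σxᵢyᵢ = 3·15 + 4·13 + 1·4 + 5·23 + 4·18 = 288; Σxᵢ² = 67; σ²/τ² = 2.25.
β̂_MAP = 288 / (67 + 2.25) = 288/69.25 ≈ 4.159.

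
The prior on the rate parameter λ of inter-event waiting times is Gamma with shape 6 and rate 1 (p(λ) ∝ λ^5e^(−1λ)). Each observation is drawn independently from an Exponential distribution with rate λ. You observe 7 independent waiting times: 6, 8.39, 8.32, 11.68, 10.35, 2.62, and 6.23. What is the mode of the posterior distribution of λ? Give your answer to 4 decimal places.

λ̂_MAP = 0.2198

The Exponential(rate=λ) likelihood is ∝ λ^n e^(−λΣtᵢ). Here n = 7 and Σtᵢ = 6 + 8.39 + 8.32 + 11.68 + 10.35 + 2.62 + 6.23 = 53.59.
Posterior ∝ λ^5e^(−1λ) · λ^7e^(−53.59λ) = λ^12e^(−54.59λ), i.e. Gamma(13, 54.59).
Mode = (a−1)/b = 12/54.59 ≈ 0.2198.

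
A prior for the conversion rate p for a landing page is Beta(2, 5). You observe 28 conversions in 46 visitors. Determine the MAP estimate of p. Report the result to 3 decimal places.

p̂_MAP = 0.569

Prior: Beta(2, 5).
Data: 28 successes in 46 trials. The binomial likelihood contributes p^28(1−p)^18, so the posterior is Beta(2+28, 5+18) = Beta(30, 23).
For Beta(a, b) with a, b > 1 the mode is (a−1)/(a+b−2) = 29/51 ≈ 0.569.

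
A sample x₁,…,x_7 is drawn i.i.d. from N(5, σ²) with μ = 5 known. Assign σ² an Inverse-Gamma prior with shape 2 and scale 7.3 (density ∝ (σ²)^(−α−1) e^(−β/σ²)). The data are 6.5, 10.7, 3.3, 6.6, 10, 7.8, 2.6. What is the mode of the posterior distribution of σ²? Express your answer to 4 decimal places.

σ̂²_MAP = 7.1838

Sum of squared deviations about the known mean: SS = (6.5−5)² + (10.7−5)² + (3.3−5)² + (6.6−5)² + (10−5)² + (7.8−5)² + (2.6−5)² = 78.79.
The Normal likelihood contributes (σ²)^(−n/2) exp(−SS/(2σ²)), so the posterior is Inverse-Gamma(α + n/2, β + SS/2) = Inverse-Gamma(5.5, 46.695).
The mode of Inverse-Gamma(a, b) is b/(a+1) = 46.695/6.5 ≈ 7.1838.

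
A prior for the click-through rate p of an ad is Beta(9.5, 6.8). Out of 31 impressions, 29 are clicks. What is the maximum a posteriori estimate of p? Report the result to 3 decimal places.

p̂_MAP = 0.828

Prior: Beta(9.5, 6.8).
Data: 29 successes in 31 trials. The binomial likelihood contributes p^29(1−p)^2, so the posterior is Beta(9.5+29, 6.8+2) = Beta(38.5, 8.8).
For Beta(a, b) with a, b > 1 the mode is (a−1)/(a+b−2) = 37.5/45.3 ≈ 0.828.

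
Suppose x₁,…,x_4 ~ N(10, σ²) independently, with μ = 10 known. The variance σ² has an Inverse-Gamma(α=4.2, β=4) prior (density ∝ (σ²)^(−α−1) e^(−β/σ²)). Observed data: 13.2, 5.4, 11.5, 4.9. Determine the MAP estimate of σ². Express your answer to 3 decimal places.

σ̂²_MAP = 4.699

Sum of squared deviations about the known mean: SS = (13.2−10)² + (5.4−10)² + (11.5−10)² + (4.9−10)² = 59.66.
The Normal likelihood contributes (σ²)^(−n/2) exp(−SS/(2σ²)), so the posterior is Inverse-Gamma(α + n/2, β + SS/2) = Inverse-Gamma(6.2, 33.83).
The mode of Inverse-Gamma(a, b) is b/(a+1) = 33.83/7.2 ≈ 4.699.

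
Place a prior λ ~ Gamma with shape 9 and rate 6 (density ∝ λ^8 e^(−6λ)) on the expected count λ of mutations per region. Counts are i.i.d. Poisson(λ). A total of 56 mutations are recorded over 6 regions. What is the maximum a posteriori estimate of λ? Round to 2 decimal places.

Σxᵢ = 56, n = 6.
Posterior ∝ λ^8e^(−6λ) · λ^56e^(−6λ) = λ^64e^(−12λ), i.e. Gamma(shape=65, rate=12).
The mode of a Gamma(a, b) with a ≥ 1 (shape–rate) is (a−1)/b = 64/12 ≈ 5.33.

λ̂_MAP = 5.33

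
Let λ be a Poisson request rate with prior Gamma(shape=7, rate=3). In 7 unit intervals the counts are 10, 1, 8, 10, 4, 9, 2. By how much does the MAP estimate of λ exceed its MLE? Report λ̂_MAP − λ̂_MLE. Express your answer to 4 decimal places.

Σxᵢ = 44. Posterior is Gamma(51, 10); MAP = (51−1)/10 = 50/10 ≈ 5.00000.
MLE = x̄ = 44/7 ≈ 6.28571.
Difference = 50/10 − 44/7 = -9/7 ≈ -1.2857.

MAP − MLE = -1.2857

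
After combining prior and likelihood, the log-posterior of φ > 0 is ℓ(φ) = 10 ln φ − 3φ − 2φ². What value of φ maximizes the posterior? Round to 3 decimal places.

ℓ'(φ) = 10/φ − 3 − 4φ. Setting this to zero and multiplying by φ: 4φ² + 3φ − 10 = 0.
φ = (−3 + √(3² + 4·4·10)) / (2·4) = (−3 + √169) / 8 = (−3 + 13)/8 = 5/4.
ℓ''(φ) = −10/φ² − 4 < 0, confirming a maximum.

φ̂_MAP = 1.250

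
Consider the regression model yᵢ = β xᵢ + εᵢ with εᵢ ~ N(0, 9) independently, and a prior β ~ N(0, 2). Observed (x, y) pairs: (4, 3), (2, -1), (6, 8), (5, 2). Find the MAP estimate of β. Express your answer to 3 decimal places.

log p(β | y) = −Σ(yᵢ − βxᵢ)²/(2·9) − β²/(2·2) + const.
Setting the derivative to zero: Σxᵢ(yᵢ − βxᵢ)/9 − β/2 = 0, so β = Σxᵢyᵢ / (Σxᵢ² + σ²/τ²).
Σxᵢyᵢ = 4·3 + 2·(-1) + 6·8 + 5·2 = 68; Σxᵢ² = 81; σ²/τ² = 4.5.
β̂_MAP = 68 / (81 + 4.5) = 68/85.5 ≈ 0.795.

β̂_MAP = 0.795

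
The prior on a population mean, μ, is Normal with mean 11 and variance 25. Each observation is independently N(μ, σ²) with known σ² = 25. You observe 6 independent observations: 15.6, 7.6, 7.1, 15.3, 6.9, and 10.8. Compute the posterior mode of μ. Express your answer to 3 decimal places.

n = 6; x̄ = (15.6 + 7.6 + 7.1 + 15.3 + 6.9 + 10.8)/6 = 63.3/6 = 10.55.
For a Normal prior and Normal likelihood with known variance, the posterior is Normal; its mode equals its mean, the precision-weighted average.
Prior precision 1/σ₀² = 1/25 = 0.04; data precision n/σ² = 6/25 = 0.24.
μ̂ = (0.04·11 + 0.24·10.55) / (0.04 + 0.24) = 2.972/0.28 = 743/70 ≈ 10.614.

μ̂_MAP = 10.614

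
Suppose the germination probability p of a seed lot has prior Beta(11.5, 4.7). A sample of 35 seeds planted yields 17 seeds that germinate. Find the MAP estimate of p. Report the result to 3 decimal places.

Prior: Beta(11.5, 4.7).
Data: 17 successes in 35 trials. The binomial likelihood contributes p^17(1−p)^18, so the posterior is Beta(11.5+17, 4.7+18) = Beta(28.5, 22.7).
For Beta(a, b) with a, b > 1 the mode is (a−1)/(a+b−2) = 27.5/49.2 ≈ 0.559.

p̂_MAP = 0.559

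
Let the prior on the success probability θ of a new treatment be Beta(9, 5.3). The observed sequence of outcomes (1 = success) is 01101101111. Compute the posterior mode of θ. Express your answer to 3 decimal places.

θ̂_MAP = 0.687

Prior: Beta(9, 5.3).
Data: 8 successes in 11 trials (from the sequence). The binomial likelihood contributes θ^8(1−θ)^3, so the posterior is Beta(9+8, 5.3+3) = Beta(17, 8.3).
For Beta(a, b) with a, b > 1 the mode is (a−1)/(a+b−2) = 16/23.3 ≈ 0.687.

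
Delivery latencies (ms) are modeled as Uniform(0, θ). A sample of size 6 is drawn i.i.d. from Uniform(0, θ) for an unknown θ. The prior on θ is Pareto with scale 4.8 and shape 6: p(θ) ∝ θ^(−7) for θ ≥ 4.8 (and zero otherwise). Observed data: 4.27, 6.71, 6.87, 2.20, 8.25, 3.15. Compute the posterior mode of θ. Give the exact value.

θ̂_MAP = 8.25

The Uniform(0, θ) likelihood is θ^(−n) for θ ≥ max(xᵢ), zero otherwise. Here max(xᵢ) = 8.25.
Posterior ∝ θ^(−7) · θ^(−6) = θ^(−13) on θ ≥ max(4.8, 8.25) = 8.25.
This density is strictly decreasing in θ, so the posterior mode lies at the lower boundary of the support.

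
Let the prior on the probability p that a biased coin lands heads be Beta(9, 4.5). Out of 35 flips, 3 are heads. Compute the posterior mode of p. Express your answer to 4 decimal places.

p̂_MAP = 0.2366

Prior: Beta(9, 4.5).
Data: 3 successes in 35 trials. The binomial likelihood contributes p^3(1−p)^32, so the posterior is Beta(9+3, 4.5+32) = Beta(12, 36.5).
For Beta(a, b) with a, b > 1 the mode is (a−1)/(a+b−2) = 11/46.5 ≈ 0.2366.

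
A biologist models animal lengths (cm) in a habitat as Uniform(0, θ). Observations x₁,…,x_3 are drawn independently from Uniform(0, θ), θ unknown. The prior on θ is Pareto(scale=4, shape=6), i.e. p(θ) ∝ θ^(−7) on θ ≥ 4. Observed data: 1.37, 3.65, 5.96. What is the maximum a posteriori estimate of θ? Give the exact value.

θ̂_MAP = 5.96

The Uniform(0, θ) likelihood is θ^(−n) for θ ≥ max(xᵢ), zero otherwise. Here max(xᵢ) = 5.96.
Posterior ∝ θ^(−7) · θ^(−3) = θ^(−10) on θ ≥ max(4, 5.96) = 5.96.
This density is strictly decreasing in θ, so the posterior mode lies at the lower boundary of the support.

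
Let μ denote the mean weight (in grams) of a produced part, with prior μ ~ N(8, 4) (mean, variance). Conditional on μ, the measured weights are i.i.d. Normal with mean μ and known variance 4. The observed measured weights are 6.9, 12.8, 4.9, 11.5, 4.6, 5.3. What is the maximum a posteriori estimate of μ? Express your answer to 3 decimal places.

n = 6; x̄ = (6.9 + 12.8 + 4.9 + 11.5 + 4.6 + 5.3)/6 = 46/6 = 23/3 ≈ 7.6667.
For a Normal prior and Normal likelihood with known variance, the posterior is Normal; its mode equals its mean, the precision-weighted average.
Prior precision 1/σ₀² = 1/4 = 0.25; data precision n/σ² = 6/4 = 1.5.
μ̂ = (0.25·8 + 1.5·(23/3)) / (0.25 + 1.5) = 13.5/1.75 = 54/7 ≈ 7.714.

μ̂_MAP = 7.714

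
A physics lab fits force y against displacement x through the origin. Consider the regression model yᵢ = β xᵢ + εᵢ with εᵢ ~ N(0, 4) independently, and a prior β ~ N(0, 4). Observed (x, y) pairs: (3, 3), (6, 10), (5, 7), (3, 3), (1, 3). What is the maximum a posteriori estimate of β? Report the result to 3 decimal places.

β̂_MAP = 1.432

log p(β | y) = −Σ(yᵢ − βxᵢ)²/(2·4) − β²/(2·4) + const.
Setting the derivative to zero: Σxᵢ(yᵢ − βxᵢ)/4 − β/4 = 0, so β = Σxᵢyᵢ / (Σxᵢ² + σ²/τ²).
Σxᵢyᵢ = 3·3 + 6·10 + 5·7 + 3·3 + 1·3 = 116; Σxᵢ² = 80; σ²/τ² = 1.
β̂_MAP = 116 / (80 + 1) = 116/81 ≈ 1.432.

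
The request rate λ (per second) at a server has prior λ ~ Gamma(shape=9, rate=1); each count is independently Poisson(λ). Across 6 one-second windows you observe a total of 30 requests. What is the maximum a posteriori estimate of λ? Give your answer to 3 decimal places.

λ̂_MAP = 5.429

Σxᵢ = 30, n = 6.
Posterior ∝ λ^8e^(−1λ) · λ^30e^(−6λ) = λ^38e^(−7λ), i.e. Gamma(shape=39, rate=7).
The mode of a Gamma(a, b) with a ≥ 1 (shape–rate) is (a−1)/b = 38/7 ≈ 5.429.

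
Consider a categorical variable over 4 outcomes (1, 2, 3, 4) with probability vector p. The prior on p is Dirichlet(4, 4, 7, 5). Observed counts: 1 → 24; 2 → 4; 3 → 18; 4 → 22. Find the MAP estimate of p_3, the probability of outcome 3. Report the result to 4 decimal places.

The posterior is Dirichlet(αᵢ + nᵢ) = Dirichlet(28, 8, 25, 27).
For a Dirichlet(a₁,…,a_K) with all aᵢ > 1, the mode has j-th component (aⱼ − 1)/(Σaᵢ − K).
Here Σaᵢ = 88 and K = 4, so p_3 = (25 − 1)/(88 − 4) = 24/84 ≈ 0.2857.

MAP estimate: 0.2857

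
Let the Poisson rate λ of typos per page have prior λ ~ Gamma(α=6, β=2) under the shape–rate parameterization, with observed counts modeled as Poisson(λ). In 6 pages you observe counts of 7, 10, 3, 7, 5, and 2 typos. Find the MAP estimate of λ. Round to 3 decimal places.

Σxᵢ = 7+10+3+7+5+2 = 34, with n = 6.
Posterior ∝ λ^5e^(−2λ) · λ^34e^(−6λ) = λ^39e^(−8λ), i.e. Gamma(shape=40, rate=8).
The mode of a Gamma(a, b) with a ≥ 1 (shape–rate) is (a−1)/b = 39/8 ≈ 4.875.

λ̂_MAP = 4.875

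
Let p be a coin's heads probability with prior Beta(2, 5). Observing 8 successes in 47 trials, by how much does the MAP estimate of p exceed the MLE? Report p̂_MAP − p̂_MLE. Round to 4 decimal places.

Posterior is Beta(10, 44); MAP = (10−1)/(54−2) = 9/52 ≈ 0.17308.
MLE ignores the prior: p̂_MLE = k/n = 8/47 ≈ 0.17021.
Difference = 9/52 − 8/47 = 7/2444 ≈ 0.0029.

MAP − MLE = 0.0029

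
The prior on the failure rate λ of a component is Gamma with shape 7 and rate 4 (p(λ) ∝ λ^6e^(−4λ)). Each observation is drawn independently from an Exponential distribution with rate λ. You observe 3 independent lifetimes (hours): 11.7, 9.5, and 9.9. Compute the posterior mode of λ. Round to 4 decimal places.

λ̂_MAP = 0.2564

The Exponential(rate=λ) likelihood is ∝ λ^n e^(−λΣtᵢ). Here n = 3 and Σtᵢ = 11.7 + 9.5 + 9.9 = 31.1.
Posterior ∝ λ^6e^(−4λ) · λ^3e^(−31.1λ) = λ^9e^(−35.1λ), i.e. Gamma(10, 35.1).
Mode = (a−1)/b = 9/35.1 ≈ 0.2564.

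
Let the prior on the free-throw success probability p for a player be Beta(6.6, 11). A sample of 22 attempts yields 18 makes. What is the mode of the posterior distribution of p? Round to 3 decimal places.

p̂_MAP = 0.628

Prior: Beta(6.6, 11).
Data: 18 successes in 22 trials. The binomial likelihood contributes p^18(1−p)^4, so the posterior is Beta(6.6+18, 11+4) = Beta(24.6, 15).
For Beta(a, b) with a, b > 1 the mode is (a−1)/(a+b−2) = 23.6/37.6 ≈ 0.628.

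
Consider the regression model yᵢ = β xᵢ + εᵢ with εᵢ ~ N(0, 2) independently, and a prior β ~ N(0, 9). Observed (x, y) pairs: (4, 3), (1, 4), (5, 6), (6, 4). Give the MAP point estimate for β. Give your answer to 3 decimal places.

β̂_MAP = 0.895

log p(β | y) = −Σ(yᵢ − βxᵢ)²/(2·2) − β²/(2·9) + const.
Setting the derivative to zero: Σxᵢ(yᵢ − βxᵢ)/2 − β/9 = 0, so β = Σxᵢyᵢ / (Σxᵢ² + σ²/τ²).
Σxᵢyᵢ = 4·3 + 1·4 + 5·6 + 6·4 = 70; Σxᵢ² = 78; σ²/τ² = 2/9.
β̂_MAP = 70 / (78 + 2/9) = 70/(704/9) = 315/352 ≈ 0.895.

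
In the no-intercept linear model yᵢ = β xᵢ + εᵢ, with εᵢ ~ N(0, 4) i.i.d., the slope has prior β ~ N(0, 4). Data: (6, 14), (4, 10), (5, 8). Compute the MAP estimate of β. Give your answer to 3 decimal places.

log p(β | y) = −Σ(yᵢ − βxᵢ)²/(2·4) − β²/(2·4) + const.
Setting the derivative to zero: Σxᵢ(yᵢ − βxᵢ)/4 − β/4 = 0, so β = Σxᵢyᵢ / (Σxᵢ² + σ²/τ²).
Σxᵢyᵢ = 6·14 + 4·10 + 5·8 = 164; Σxᵢ² = 77; σ²/τ² = 1.
β̂_MAP = 164 / (77 + 1) = 164/78 ≈ 2.103.

β̂_MAP = 2.103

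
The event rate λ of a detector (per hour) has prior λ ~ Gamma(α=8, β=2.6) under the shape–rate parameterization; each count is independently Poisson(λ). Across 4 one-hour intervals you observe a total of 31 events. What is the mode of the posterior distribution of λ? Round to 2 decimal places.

Σxᵢ = 31, n = 4.
Posterior ∝ λ^7e^(−2.6λ) · λ^31e^(−4λ) = λ^38e^(−6.6λ), i.e. Gamma(shape=39, rate=6.6).
The mode of a Gamma(a, b) with a ≥ 1 (shape–rate) is (a−1)/b = 38/6.6 ≈ 5.76.

λ̂_MAP = 5.76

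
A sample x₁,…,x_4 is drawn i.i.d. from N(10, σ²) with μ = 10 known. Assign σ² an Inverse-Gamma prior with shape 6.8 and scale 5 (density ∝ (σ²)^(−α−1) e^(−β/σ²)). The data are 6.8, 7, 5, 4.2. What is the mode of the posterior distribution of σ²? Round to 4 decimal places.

σ̂²_MAP = 4.4837

Sum of squared deviations about the known mean: SS = (6.8−10)² + (7−10)² + (5−10)² + (4.2−10)² = 77.88.
The Normal likelihood contributes (σ²)^(−n/2) exp(−SS/(2σ²)), so the posterior is Inverse-Gamma(α + n/2, β + SS/2) = Inverse-Gamma(8.8, 43.94).
The mode of Inverse-Gamma(a, b) is b/(a+1) = 43.94/9.8 ≈ 4.4837.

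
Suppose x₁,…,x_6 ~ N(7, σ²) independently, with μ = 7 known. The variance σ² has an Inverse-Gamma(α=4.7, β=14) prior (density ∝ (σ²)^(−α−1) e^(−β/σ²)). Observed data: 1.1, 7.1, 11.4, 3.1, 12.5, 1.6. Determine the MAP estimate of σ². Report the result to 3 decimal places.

σ̂²_MAP = 9.011

Sum of squared deviations about the known mean: SS = (1.1−7)² + (7.1−7)² + (11.4−7)² + (3.1−7)² + (12.5−7)² + (1.6−7)² = 128.8.
The Normal likelihood contributes (σ²)^(−n/2) exp(−SS/(2σ²)), so the posterior is Inverse-Gamma(α + n/2, β + SS/2) = Inverse-Gamma(7.7, 78.4).
The mode of Inverse-Gamma(a, b) is b/(a+1) = 78.4/8.7 ≈ 9.011.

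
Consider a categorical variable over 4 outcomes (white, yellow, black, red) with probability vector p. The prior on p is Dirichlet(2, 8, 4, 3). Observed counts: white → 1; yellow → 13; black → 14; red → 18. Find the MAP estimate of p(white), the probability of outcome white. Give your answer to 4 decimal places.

The posterior is Dirichlet(αᵢ + nᵢ) = Dirichlet(3, 21, 18, 21).
For a Dirichlet(a₁,…,a_K) with all aᵢ > 1, the mode has j-th component (aⱼ − 1)/(Σaᵢ − K).
Here Σaᵢ = 63 and K = 4, so p(white) = (3 − 1)/(63 − 4) = 2/59 ≈ 0.0339.

MAP estimate of p(white) = 0.0339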